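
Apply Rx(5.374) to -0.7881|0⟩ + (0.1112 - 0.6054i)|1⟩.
(0.4422 - 0.04883i)|0⟩ + (-0.09991 + 0.89i)|1⟩

Rx(5.374) = [[cos(θ/2), −i·sin(θ/2)], [−i·sin(θ/2), cos(θ/2)]]; θ = 5.374, cos(θ/2) ≈ -0.89844, sin(θ/2) ≈ 0.439096.
With a = amp(|0⟩) = -0.7881 and b = amp(|1⟩) = (0.1112 - 0.6054i):
new amp(|0⟩) = (-0.89844)·a + (-0.439096i)·b = (0.4422 - 0.04883i)
new amp(|1⟩) = (-0.439096i)·a + (-0.89844)·b = (-0.09991 + 0.89i)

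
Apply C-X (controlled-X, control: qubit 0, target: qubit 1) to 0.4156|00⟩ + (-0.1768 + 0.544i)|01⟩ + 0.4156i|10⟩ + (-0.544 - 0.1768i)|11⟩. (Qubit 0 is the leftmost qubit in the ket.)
0.4156|00⟩ + (-0.1768 + 0.544i)|01⟩ + (-0.544 - 0.1768i)|10⟩ + 0.4156i|11⟩

C-X leaves the control-|0⟩ kets |00⟩, |01⟩ unchanged and applies X to qubit 1 on the control-|1⟩ pair (|10⟩, |11⟩).
X = [[0, 1], [1, 0]].
With a = amp(|10⟩) = 0.4156i and b = amp(|11⟩) = (-0.544 - 0.1768i):
new amp(|10⟩) = (1)·b = (-0.544 - 0.1768i)
new amp(|11⟩) = (1)·a = 0.4156i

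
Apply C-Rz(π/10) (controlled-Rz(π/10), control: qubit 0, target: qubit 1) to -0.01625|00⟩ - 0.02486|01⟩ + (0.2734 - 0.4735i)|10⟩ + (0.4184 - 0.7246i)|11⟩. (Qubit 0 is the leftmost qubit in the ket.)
-0.01625|00⟩ - 0.02486|01⟩ + (0.196 - 0.5104i)|10⟩ + (0.5266 - 0.6502i)|11⟩

C-Rz(π/10) leaves the control-|0⟩ kets |00⟩, |01⟩ unchanged and applies Rz(π/10) to qubit 1 on the control-|1⟩ pair (|10⟩, |11⟩).
Rz(π/10) = [[e^(−iθ/2), 0], [0, e^(iθ/2)]] with e^(±iθ/2) = cos(θ/2) ± i·sin(θ/2); θ = π/10, cos(θ/2) ≈ 0.987688, sin(θ/2) ≈ 0.156434.
With a = amp(|10⟩) = (0.2734 - 0.4735i) and b = amp(|11⟩) = (0.4184 - 0.7246i):
new amp(|10⟩) = (0.987688 - 0.156434i)·a = (0.196 - 0.5104i)
new amp(|11⟩) = (0.987688 + 0.156434i)·b = (0.5266 - 0.6502i)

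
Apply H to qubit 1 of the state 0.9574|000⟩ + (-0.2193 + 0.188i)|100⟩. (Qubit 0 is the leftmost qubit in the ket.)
0.677|000⟩ + 0.677|010⟩ + (-0.1551 + 0.1329i)|100⟩ + (-0.1551 + 0.1329i)|110⟩

H on qubit 1 mixes each pair of kets that differ only in qubit 1: amplitudes (a, b) of (|…0…⟩, |…1…⟩) become ((a + b)/√2, (a − b)/√2). Kets absent from the input have amplitude 0.
(|000⟩, |010⟩): (a, b) = (0.9574, 0) → (0.677, 0.677)
(|100⟩, |110⟩): (a, b) = ((-0.2193 + 0.188i), 0) → ((-0.1551 + 0.1329i), (-0.1551 + 0.1329i))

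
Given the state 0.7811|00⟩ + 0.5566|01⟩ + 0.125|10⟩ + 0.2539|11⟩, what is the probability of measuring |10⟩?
0.01563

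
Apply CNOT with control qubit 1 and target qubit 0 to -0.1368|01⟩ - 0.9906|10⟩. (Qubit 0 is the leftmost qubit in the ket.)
-0.9906|10⟩ - 0.1368|11⟩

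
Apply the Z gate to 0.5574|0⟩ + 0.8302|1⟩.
0.5574|0⟩ - 0.8302|1⟩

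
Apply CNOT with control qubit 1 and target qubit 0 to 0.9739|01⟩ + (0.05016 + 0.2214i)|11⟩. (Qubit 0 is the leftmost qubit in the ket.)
(0.05016 + 0.2214i)|01⟩ + 0.9739|11⟩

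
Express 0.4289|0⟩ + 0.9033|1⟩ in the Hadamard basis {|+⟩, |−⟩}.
0.942|+⟩ - 0.3355|−⟩

With |ψ⟩ = α|0⟩ + β|1⟩, the Hadamard-basis coefficients are ⟨+|ψ⟩ = (α + β)/√2 and ⟨−|ψ⟩ = (α − β)/√2.
Here α = 0.4289, β = 0.9033: (α + β)/√2 = 0.942, (α − β)/√2 = -0.3355.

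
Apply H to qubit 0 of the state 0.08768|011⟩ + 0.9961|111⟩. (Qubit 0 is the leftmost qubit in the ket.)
0.7663|011⟩ - 0.6423|111⟩

H on qubit 0 mixes each pair of kets that differ only in qubit 0: amplitudes (a, b) of (|…0…⟩, |…1…⟩) become ((a + b)/√2, (a − b)/√2). Kets absent from the input have amplitude 0.
(|011⟩, |111⟩): (a, b) = (0.08768, 0.9961) → (0.7663, -0.6423)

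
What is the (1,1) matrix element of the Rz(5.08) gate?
(-0.8244 + 0.566i)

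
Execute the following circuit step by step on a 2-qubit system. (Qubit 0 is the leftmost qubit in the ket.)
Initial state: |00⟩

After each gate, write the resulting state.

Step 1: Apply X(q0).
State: |10⟩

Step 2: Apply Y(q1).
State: i|11⟩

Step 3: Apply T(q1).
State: (-1/√2 + (1/√2)i)|11⟩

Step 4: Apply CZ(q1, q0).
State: (1/√2 - (1/√2)i)|11⟩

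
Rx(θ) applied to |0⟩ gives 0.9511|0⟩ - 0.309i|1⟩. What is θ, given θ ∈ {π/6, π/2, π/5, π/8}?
π/5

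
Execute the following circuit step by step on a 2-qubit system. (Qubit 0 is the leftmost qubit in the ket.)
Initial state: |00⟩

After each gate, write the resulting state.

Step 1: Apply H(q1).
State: 1/√2|00⟩ + 1/√2|01⟩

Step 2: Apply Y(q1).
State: -(1/√2)i|00⟩ + (1/√2)i|01⟩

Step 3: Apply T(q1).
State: -(1/√2)i|00⟩ + (-1/2 + (1/2)i)|01⟩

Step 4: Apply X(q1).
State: (-1/2 + (1/2)i)|00⟩ - (1/√2)i|01⟩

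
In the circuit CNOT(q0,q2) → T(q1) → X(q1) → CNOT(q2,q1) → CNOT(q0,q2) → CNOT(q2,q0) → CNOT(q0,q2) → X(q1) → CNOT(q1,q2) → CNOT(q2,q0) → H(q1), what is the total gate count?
11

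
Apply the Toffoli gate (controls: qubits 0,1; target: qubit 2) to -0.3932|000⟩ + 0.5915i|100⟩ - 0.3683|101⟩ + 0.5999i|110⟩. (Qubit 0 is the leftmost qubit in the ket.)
-0.3932|000⟩ + 0.5915i|100⟩ - 0.3683|101⟩ + 0.5999i|111⟩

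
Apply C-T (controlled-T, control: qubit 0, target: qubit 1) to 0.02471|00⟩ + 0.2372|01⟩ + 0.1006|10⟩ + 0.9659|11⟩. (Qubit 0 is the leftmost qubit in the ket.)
0.02471|00⟩ + 0.2372|01⟩ + 0.1006|10⟩ + (0.683 + 0.683i)|11⟩

C-T leaves the control-|0⟩ kets |00⟩, |01⟩ unchanged and applies T to qubit 1 on the control-|1⟩ pair (|10⟩, |11⟩).
T = [[1, 0], [0, (1/√2 + (1/√2)i)]].
With a = amp(|10⟩) = 0.1006 and b = amp(|11⟩) = 0.9659:
new amp(|10⟩) = (1)·a = 0.1006
new amp(|11⟩) = (1/√2 + (1/√2)i)·b = (0.683 + 0.683i)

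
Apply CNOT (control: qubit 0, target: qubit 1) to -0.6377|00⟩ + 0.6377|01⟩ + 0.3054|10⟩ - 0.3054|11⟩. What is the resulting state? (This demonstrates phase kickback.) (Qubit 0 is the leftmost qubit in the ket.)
-0.6377|00⟩ + 0.6377|01⟩ - 0.3054|10⟩ + 0.3054|11⟩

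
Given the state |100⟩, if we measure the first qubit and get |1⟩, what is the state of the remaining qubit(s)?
|00⟩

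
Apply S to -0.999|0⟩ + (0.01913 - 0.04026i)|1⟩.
-0.999|0⟩ + (0.04026 + 0.01913i)|1⟩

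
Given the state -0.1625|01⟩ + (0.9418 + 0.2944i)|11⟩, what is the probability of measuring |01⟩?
0.02641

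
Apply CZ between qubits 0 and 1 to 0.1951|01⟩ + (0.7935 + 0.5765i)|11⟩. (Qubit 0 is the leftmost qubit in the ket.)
0.1951|01⟩ + (-0.7935 - 0.5765i)|11⟩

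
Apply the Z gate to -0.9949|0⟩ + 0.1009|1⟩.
-0.9949|0⟩ - 0.1009|1⟩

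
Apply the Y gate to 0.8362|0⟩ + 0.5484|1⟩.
-0.5484i|0⟩ + 0.8362i|1⟩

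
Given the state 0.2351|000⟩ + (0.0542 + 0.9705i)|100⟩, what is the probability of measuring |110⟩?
0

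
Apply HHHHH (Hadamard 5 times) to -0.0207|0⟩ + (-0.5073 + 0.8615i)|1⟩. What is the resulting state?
(-0.3734 + 0.6092i)|0⟩ + (0.3441 - 0.6092i)|1⟩

H² = I, so H^5 = H: a single Hadamard. With (a, b) = (-0.0207, (-0.5073 + 0.8615i)), H gives ((a + b)/√2, (a − b)/√2) = ((-0.3734 + 0.6092i), (0.3441 - 0.6092i)).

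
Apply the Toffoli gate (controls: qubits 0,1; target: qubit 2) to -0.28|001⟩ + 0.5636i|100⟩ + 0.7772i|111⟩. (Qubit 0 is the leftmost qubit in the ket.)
-0.28|001⟩ + 0.5636i|100⟩ + 0.7772i|110⟩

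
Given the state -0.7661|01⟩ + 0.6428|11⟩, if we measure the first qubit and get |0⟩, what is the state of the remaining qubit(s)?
-|1⟩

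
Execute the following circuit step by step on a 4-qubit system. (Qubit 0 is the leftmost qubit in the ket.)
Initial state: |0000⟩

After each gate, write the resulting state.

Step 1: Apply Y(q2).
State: i|0010⟩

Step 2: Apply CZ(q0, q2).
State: i|0010⟩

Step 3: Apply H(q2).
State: (1/√2)i|0000⟩ - (1/√2)i|0010⟩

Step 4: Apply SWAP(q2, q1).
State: (1/√2)i|0000⟩ - (1/√2)i|0100⟩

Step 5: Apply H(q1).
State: i|0100⟩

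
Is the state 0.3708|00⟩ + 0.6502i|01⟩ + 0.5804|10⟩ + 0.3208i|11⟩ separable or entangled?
Entangled

Writing the state as a|00⟩ + b|01⟩ + c|10⟩ + d|11⟩, it is a product state iff ad − bc = 0.
Here (a, b, c, d) = (0.3708, 0.6502i, 0.5804, 0.3208i): ad − bc = (0.3708)(0.3208i) − (0.6502i)(0.5804) = -0.2584i ≠ 0, so the state is entangled.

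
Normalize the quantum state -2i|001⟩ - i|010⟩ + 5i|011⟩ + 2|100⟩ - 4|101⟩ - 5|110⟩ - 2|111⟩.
-0.225i|001⟩ - 0.1125i|010⟩ + 0.5625i|011⟩ + 0.225|100⟩ - 0.45|101⟩ - 0.5625|110⟩ - 0.225|111⟩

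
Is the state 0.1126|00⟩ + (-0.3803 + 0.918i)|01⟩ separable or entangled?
Separable

Writing the state as a|00⟩ + b|01⟩ + c|10⟩ + d|11⟩, it is a product state iff ad − bc = 0.
Here (a, b, c, d) = (0.1126, (-0.3803 + 0.918i), 0, 0): ad − bc = (0.1126)(0) − (-0.3803 + 0.918i)(0) = 0, so the state is separable.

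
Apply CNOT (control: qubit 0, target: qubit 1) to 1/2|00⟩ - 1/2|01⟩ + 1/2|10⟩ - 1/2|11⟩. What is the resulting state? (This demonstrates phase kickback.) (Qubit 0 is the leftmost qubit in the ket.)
1/2|00⟩ - 1/2|01⟩ - 1/2|10⟩ + 1/2|11⟩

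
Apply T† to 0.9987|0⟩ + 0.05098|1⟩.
0.9987|0⟩ + (0.03605 - 0.03605i)|1⟩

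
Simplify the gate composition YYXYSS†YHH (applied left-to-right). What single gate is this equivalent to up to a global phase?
X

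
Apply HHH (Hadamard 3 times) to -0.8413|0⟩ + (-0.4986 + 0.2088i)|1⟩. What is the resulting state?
(-0.9475 + 0.1476i)|0⟩ + (-0.2423 - 0.1476i)|1⟩

H² = I, so H^3 = H: a single Hadamard. With (a, b) = (-0.8413, (-0.4986 + 0.2088i)), H gives ((a + b)/√2, (a − b)/√2) = ((-0.9475 + 0.1476i), (-0.2423 - 0.1476i)).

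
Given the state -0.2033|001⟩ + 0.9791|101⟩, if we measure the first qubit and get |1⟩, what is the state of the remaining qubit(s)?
|01⟩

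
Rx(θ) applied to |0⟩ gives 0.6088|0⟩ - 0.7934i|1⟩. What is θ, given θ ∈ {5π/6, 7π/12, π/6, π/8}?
7π/12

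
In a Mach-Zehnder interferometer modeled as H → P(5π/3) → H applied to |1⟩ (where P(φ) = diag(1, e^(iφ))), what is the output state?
(0.25 + 0.433i)|0⟩ + (0.75 - 0.433i)|1⟩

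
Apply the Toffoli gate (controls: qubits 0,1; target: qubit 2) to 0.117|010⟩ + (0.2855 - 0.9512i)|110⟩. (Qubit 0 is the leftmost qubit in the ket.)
0.117|010⟩ + (0.2855 - 0.9512i)|111⟩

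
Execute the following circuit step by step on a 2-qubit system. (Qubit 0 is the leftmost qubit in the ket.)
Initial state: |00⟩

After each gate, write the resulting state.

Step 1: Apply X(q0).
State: |10⟩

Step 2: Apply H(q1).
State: 1/√2|10⟩ + 1/√2|11⟩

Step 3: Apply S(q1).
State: 1/√2|10⟩ + (1/√2)i|11⟩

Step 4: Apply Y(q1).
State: 1/√2|10⟩ + (1/√2)i|11⟩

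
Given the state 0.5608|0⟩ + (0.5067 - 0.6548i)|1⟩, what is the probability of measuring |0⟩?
0.3145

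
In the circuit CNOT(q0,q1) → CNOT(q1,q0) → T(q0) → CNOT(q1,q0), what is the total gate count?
4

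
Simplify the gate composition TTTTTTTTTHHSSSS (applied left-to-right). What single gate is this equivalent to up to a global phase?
T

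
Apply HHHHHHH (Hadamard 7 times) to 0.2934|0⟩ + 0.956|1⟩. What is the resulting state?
0.8835|0⟩ - 0.4685|1⟩

H² = I, so H^7 = H: a single Hadamard. With (a, b) = (0.2934, 0.956), H gives ((a + b)/√2, (a − b)/√2) = (0.8835, -0.4685).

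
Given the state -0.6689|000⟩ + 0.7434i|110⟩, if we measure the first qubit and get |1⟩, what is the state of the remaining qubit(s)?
i|10⟩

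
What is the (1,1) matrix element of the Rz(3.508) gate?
(-0.1822 + 0.9833i)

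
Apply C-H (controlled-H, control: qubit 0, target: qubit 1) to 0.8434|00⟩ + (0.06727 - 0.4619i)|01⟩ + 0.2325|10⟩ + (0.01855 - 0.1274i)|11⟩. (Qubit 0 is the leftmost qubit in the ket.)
0.8434|00⟩ + (0.06727 - 0.4619i)|01⟩ + (0.1775 - 0.09009i)|10⟩ + (0.1513 + 0.09009i)|11⟩

C-H leaves the control-|0⟩ kets |00⟩, |01⟩ unchanged and applies H to qubit 1 on the control-|1⟩ pair (|10⟩, |11⟩).
H = [[1/√2, 1/√2], [1/√2, -1/√2]].
With a = amp(|10⟩) = 0.2325 and b = amp(|11⟩) = (0.01855 - 0.1274i):
new amp(|10⟩) = (1/√2)·a + (1/√2)·b = (0.1775 - 0.09009i)
new amp(|11⟩) = (1/√2)·a + (-1/√2)·b = (0.1513 + 0.09009i)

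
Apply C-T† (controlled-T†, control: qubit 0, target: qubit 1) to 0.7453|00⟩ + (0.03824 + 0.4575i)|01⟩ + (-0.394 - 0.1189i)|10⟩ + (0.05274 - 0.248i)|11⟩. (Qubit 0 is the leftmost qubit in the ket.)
0.7453|00⟩ + (0.03824 + 0.4575i)|01⟩ + (-0.394 - 0.1189i)|10⟩ + (-0.1381 - 0.2127i)|11⟩

C-T† leaves the control-|0⟩ kets |00⟩, |01⟩ unchanged and applies T† to qubit 1 on the control-|1⟩ pair (|10⟩, |11⟩).
T† = [[1, 0], [0, (1/√2 - (1/√2)i)]].
With a = amp(|10⟩) = (-0.394 - 0.1189i) and b = amp(|11⟩) = (0.05274 - 0.248i):
new amp(|10⟩) = (1)·a = (-0.394 - 0.1189i)
new amp(|11⟩) = (1/√2 - (1/√2)i)·b = (-0.1381 - 0.2127i)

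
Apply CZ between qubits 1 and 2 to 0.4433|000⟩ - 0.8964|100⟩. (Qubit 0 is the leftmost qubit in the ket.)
0.4433|000⟩ - 0.8964|100⟩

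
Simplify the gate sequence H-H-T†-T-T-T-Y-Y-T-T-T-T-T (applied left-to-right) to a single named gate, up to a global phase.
T†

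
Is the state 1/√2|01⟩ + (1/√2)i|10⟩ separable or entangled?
Entangled

Writing the state as a|00⟩ + b|01⟩ + c|10⟩ + d|11⟩, it is a product state iff ad − bc = 0.
Here (a, b, c, d) = (0, 1/√2, (1/√2)i, 0): ad − bc = (0)(0) − (1/√2)((1/√2)i) = -(1/2)i ≠ 0, so the state is entangled.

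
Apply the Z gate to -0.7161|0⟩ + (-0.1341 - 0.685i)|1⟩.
-0.7161|0⟩ + (0.1341 + 0.685i)|1⟩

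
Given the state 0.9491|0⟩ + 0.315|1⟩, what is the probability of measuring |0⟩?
0.9008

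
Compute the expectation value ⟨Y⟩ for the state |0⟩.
0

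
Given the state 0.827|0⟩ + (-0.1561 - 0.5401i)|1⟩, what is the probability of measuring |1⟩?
0.3161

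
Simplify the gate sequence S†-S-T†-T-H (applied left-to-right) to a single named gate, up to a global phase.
H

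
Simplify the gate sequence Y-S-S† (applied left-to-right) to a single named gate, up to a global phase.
Y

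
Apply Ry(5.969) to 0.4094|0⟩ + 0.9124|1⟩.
-0.5471|0⟩ - 0.8371|1⟩

Ry(5.969) = [[cos(θ/2), −sin(θ/2)], [sin(θ/2), cos(θ/2)]]; θ = 5.969, cos(θ/2) ≈ -0.987686, sin(θ/2) ≈ 0.156447.
With a = amp(|0⟩) = 0.4094 and b = amp(|1⟩) = 0.9124:
new amp(|0⟩) = (-0.987686)·a + (-0.156447)·b = -0.5471
new amp(|1⟩) = (0.156447)·a + (-0.987686)·b = -0.8371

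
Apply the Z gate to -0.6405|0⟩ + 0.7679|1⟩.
-0.6405|0⟩ - 0.7679|1⟩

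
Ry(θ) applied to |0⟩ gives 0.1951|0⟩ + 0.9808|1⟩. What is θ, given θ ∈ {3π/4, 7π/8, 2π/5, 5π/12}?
7π/8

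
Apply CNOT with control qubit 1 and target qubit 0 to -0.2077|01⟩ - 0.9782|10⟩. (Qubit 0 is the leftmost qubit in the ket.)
-0.9782|10⟩ - 0.2077|11⟩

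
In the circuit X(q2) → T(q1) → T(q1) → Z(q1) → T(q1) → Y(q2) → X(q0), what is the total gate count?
7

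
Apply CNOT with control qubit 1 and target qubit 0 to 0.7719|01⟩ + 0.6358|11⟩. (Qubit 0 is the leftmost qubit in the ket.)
0.6358|01⟩ + 0.7719|11⟩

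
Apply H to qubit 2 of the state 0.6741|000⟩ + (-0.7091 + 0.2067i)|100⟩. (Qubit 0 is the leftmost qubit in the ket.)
0.4767|000⟩ + 0.4767|001⟩ + (-0.5014 + 0.1462i)|100⟩ + (-0.5014 + 0.1462i)|101⟩

H on qubit 2 mixes each pair of kets that differ only in qubit 2: amplitudes (a, b) of (|…0…⟩, |…1…⟩) become ((a + b)/√2, (a − b)/√2). Kets absent from the input have amplitude 0.
(|000⟩, |001⟩): (a, b) = (0.6741, 0) → (0.4767, 0.4767)
(|100⟩, |101⟩): (a, b) = ((-0.7091 + 0.2067i), 0) → ((-0.5014 + 0.1462i), (-0.5014 + 0.1462i))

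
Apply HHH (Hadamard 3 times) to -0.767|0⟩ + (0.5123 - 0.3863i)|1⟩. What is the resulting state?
(-0.1801 - 0.2732i)|0⟩ + (-0.9046 + 0.2732i)|1⟩

H² = I, so H^3 = H: a single Hadamard. With (a, b) = (-0.767, (0.5123 - 0.3863i)), H gives ((a + b)/√2, (a − b)/√2) = ((-0.1801 - 0.2732i), (-0.9046 + 0.2732i)).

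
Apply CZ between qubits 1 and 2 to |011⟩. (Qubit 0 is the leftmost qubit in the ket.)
-|011⟩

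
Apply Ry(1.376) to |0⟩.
0.7725|0⟩ + 0.635|1⟩

Ry(1.376) = [[cos(θ/2), −sin(θ/2)], [sin(θ/2), cos(θ/2)]]; θ = 1.376, cos(θ/2) ≈ 0.772518, sin(θ/2) ≈ 0.634993.
With a = amp(|0⟩) = 1 and b = amp(|1⟩) = 0:
new amp(|0⟩) = (0.772518)·a + (-0.634993)·b = 0.7725
new amp(|1⟩) = (0.634993)·a + (0.772518)·b = 0.635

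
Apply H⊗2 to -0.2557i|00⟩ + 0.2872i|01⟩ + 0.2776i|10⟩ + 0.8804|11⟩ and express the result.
(0.4402 + 0.1546i)|00⟩ + (-0.4402 - 0.1327i)|01⟩ + (-0.4402 - 0.1231i)|10⟩ + (0.4402 - 0.4103i)|11⟩

H⊗2 gives amp(|y⟩) = (1/2) Σ_x (−1)^(x·y) amp(|x⟩), where x·y is the number of positions in which both x and y have a 1.
|00⟩: (-0.2557i + 0.2872i + 0.2776i + 0.8804)/2 = (0.4402 + 0.1546i)
|01⟩: (-0.2557i - 0.2872i + 0.2776i - 0.8804)/2 = (-0.4402 - 0.1327i)
|10⟩: (-0.2557i + 0.2872i - 0.2776i - 0.8804)/2 = (-0.4402 - 0.1231i)
|11⟩: (-0.2557i - 0.2872i - 0.2776i + 0.8804)/2 = (0.4402 - 0.4103i)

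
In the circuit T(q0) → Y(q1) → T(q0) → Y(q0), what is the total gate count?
4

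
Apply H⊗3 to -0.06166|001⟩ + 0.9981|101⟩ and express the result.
0.3311|000⟩ - 0.3311|001⟩ + 0.3311|010⟩ - 0.3311|011⟩ - 0.3747|100⟩ + 0.3747|101⟩ - 0.3747|110⟩ + 0.3747|111⟩

H⊗3 gives amp(|y⟩) = (1/2√2) Σ_x (−1)^(x·y) amp(|x⟩), where x·y is the number of positions in which both x and y have a 1.
|000⟩: (-0.06166 + 0.9981)/(2√2) = 0.3311
|001⟩: (0.06166 - 0.9981)/(2√2) = -0.3311
|010⟩: (-0.06166 + 0.9981)/(2√2) = 0.3311
|011⟩: (0.06166 - 0.9981)/(2√2) = -0.3311
|100⟩: (-0.06166 - 0.9981)/(2√2) = -0.3747
|101⟩: (0.06166 + 0.9981)/(2√2) = 0.3747
|110⟩: (-0.06166 - 0.9981)/(2√2) = -0.3747
|111⟩: (0.06166 + 0.9981)/(2√2) = 0.3747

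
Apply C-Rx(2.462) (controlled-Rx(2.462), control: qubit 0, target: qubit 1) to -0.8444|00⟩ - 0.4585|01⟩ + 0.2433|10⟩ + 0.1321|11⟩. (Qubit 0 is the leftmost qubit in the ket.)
-0.8444|00⟩ - 0.4585|01⟩ + (0.08109 - 0.1245i)|10⟩ + (0.04403 - 0.2294i)|11⟩

C-Rx(2.462) leaves the control-|0⟩ kets |00⟩, |01⟩ unchanged and applies Rx(2.462) to qubit 1 on the control-|1⟩ pair (|10⟩, |11⟩).
Rx(2.462) = [[cos(θ/2), −i·sin(θ/2)], [−i·sin(θ/2), cos(θ/2)]]; θ = 2.462, cos(θ/2) ≈ 0.333295, sin(θ/2) ≈ 0.942823.
With a = amp(|10⟩) = 0.2433 and b = amp(|11⟩) = 0.1321:
new amp(|10⟩) = (0.333295)·a + (-0.942823i)·b = (0.08109 - 0.1245i)
new amp(|11⟩) = (-0.942823i)·a + (0.333295)·b = (0.04403 - 0.2294i)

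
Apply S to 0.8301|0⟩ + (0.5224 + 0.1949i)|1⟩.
0.8301|0⟩ + (-0.1949 + 0.5224i)|1⟩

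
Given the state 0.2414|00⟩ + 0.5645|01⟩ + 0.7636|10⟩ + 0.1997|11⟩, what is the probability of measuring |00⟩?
0.05827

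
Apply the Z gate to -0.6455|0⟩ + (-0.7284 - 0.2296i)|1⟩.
-0.6455|0⟩ + (0.7284 + 0.2296i)|1⟩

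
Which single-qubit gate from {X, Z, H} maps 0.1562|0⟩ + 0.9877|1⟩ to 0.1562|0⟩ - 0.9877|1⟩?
Z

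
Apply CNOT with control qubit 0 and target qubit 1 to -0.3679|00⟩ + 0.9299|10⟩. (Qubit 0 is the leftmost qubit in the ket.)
-0.3679|00⟩ + 0.9299|11⟩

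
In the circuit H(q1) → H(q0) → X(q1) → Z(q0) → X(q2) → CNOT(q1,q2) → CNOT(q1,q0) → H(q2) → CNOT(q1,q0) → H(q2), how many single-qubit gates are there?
7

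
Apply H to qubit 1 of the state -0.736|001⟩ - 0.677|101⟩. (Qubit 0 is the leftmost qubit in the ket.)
-0.5204|001⟩ - 0.5204|011⟩ - 0.4787|101⟩ - 0.4787|111⟩

H on qubit 1 mixes each pair of kets that differ only in qubit 1: amplitudes (a, b) of (|…0…⟩, |…1…⟩) become ((a + b)/√2, (a − b)/√2). Kets absent from the input have amplitude 0.
(|001⟩, |011⟩): (a, b) = (-0.736, 0) → (-0.5204, -0.5204)
(|101⟩, |111⟩): (a, b) = (-0.677, 0) → (-0.4787, -0.4787)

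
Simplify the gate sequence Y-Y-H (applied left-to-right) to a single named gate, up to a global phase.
H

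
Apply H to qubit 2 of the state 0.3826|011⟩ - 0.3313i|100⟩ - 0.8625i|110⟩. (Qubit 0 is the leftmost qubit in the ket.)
0.2705|010⟩ - 0.2705|011⟩ - 0.2343i|100⟩ - 0.2343i|101⟩ - 0.6099i|110⟩ - 0.6099i|111⟩

H on qubit 2 mixes each pair of kets that differ only in qubit 2: amplitudes (a, b) of (|…0…⟩, |…1…⟩) become ((a + b)/√2, (a − b)/√2). Kets absent from the input have amplitude 0.
(|010⟩, |011⟩): (a, b) = (0, 0.3826) → (0.2705, -0.2705)
(|100⟩, |101⟩): (a, b) = (-0.3313i, 0) → (-0.2343i, -0.2343i)
(|110⟩, |111⟩): (a, b) = (-0.8625i, 0) → (-0.6099i, -0.6099i)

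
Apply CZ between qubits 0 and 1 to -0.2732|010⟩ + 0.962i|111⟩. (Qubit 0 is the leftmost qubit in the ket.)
-0.2732|010⟩ - 0.962i|111⟩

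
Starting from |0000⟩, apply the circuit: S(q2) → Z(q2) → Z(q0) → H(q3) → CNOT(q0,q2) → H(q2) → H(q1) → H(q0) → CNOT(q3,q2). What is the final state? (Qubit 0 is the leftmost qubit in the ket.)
0.25|0000⟩ + 0.25|0001⟩ + 0.25|0010⟩ + 0.25|0011⟩ + 0.25|0100⟩ + 0.25|0101⟩ + 0.25|0110⟩ + 0.25|0111⟩ + 0.25|1000⟩ + 0.25|1001⟩ + 0.25|1010⟩ + 0.25|1011⟩ + 0.25|1100⟩ + 0.25|1101⟩ + 0.25|1110⟩ + 0.25|1111⟩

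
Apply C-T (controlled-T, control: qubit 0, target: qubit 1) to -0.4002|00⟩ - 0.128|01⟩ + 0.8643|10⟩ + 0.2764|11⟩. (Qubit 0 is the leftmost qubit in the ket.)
-0.4002|00⟩ - 0.128|01⟩ + 0.8643|10⟩ + (0.1954 + 0.1954i)|11⟩

C-T leaves the control-|0⟩ kets |00⟩, |01⟩ unchanged and applies T to qubit 1 on the control-|1⟩ pair (|10⟩, |11⟩).
T = [[1, 0], [0, (1/√2 + (1/√2)i)]].
With a = amp(|10⟩) = 0.8643 and b = amp(|11⟩) = 0.2764:
new amp(|10⟩) = (1)·a = 0.8643
new amp(|11⟩) = (1/√2 + (1/√2)i)·b = (0.1954 + 0.1954i)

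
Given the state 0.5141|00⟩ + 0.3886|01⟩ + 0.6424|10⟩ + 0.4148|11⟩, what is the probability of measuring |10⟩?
0.4127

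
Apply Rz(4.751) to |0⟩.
(-0.7206 - 0.6933i)|0⟩

Rz(4.751) = [[e^(−iθ/2), 0], [0, e^(iθ/2)]] with e^(±iθ/2) = cos(θ/2) ± i·sin(θ/2); θ = 4.751, cos(θ/2) ≈ -0.720625, sin(θ/2) ≈ 0.693325.
With a = amp(|0⟩) = 1 and b = amp(|1⟩) = 0:
new amp(|0⟩) = (-0.720625 - 0.693325i)·a = (-0.7206 - 0.6933i)
new amp(|1⟩) = (-0.720625 + 0.693325i)·b = 0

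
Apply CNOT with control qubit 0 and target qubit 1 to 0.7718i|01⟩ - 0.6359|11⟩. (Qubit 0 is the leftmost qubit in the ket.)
0.7718i|01⟩ - 0.6359|10⟩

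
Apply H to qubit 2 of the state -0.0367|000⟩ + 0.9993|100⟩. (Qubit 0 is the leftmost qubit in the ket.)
-0.02595|000⟩ - 0.02595|001⟩ + 0.7066|100⟩ + 0.7066|101⟩

H on qubit 2 mixes each pair of kets that differ only in qubit 2: amplitudes (a, b) of (|…0…⟩, |…1…⟩) become ((a + b)/√2, (a − b)/√2). Kets absent from the input have amplitude 0.
(|000⟩, |001⟩): (a, b) = (-0.0367, 0) → (-0.02595, -0.02595)
(|100⟩, |101⟩): (a, b) = (0.9993, 0) → (0.7066, 0.7066)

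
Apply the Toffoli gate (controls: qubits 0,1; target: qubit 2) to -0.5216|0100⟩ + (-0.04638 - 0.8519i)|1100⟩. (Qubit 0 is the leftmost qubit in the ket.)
-0.5216|0100⟩ + (-0.04638 - 0.8519i)|1110⟩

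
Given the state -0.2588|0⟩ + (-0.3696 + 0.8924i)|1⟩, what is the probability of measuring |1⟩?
0.933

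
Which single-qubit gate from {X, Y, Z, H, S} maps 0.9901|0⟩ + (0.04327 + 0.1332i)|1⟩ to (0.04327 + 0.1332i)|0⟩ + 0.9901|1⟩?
X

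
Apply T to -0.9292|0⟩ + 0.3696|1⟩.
-0.9292|0⟩ + (0.2613 + 0.2613i)|1⟩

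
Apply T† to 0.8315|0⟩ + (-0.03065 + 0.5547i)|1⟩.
0.8315|0⟩ + (0.3706 + 0.4139i)|1⟩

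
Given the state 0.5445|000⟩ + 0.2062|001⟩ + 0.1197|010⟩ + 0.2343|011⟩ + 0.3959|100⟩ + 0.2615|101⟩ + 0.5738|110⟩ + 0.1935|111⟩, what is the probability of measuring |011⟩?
0.0549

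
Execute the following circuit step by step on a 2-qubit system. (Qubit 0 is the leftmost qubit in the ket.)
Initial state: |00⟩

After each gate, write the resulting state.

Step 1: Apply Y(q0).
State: i|10⟩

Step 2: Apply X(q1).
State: i|11⟩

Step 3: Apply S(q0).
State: -|11⟩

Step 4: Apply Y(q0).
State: i|01⟩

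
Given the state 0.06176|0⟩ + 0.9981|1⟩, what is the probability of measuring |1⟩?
0.9962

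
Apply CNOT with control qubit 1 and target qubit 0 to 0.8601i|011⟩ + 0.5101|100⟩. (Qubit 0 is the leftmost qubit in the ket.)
0.5101|100⟩ + 0.8601i|111⟩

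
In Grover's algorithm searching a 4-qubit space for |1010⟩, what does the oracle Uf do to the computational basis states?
Uf|x⟩ = -|x⟩ if x = 1010, else |x⟩ (phase flip on target)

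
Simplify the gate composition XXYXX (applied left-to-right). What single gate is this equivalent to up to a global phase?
Y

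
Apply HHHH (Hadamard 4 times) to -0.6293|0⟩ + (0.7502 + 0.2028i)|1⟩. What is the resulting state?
-0.6293|0⟩ + (0.7502 + 0.2028i)|1⟩

H² = I, so an even number of Hadamards cancels: H^4 = I and the state is unchanged.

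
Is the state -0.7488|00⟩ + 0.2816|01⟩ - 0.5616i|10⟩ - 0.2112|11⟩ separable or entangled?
Entangled

Writing the state as a|00⟩ + b|01⟩ + c|10⟩ + d|11⟩, it is a product state iff ad − bc = 0.
Here (a, b, c, d) = (-0.7488, 0.2816, -0.5616i, -0.2112): ad − bc = (-0.7488)(-0.2112) − (0.2816)(-0.5616i) = (0.1581 + 0.1581i) ≠ 0, so the state is entangled.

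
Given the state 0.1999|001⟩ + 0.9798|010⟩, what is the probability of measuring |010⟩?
0.96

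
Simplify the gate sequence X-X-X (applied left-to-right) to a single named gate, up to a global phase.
X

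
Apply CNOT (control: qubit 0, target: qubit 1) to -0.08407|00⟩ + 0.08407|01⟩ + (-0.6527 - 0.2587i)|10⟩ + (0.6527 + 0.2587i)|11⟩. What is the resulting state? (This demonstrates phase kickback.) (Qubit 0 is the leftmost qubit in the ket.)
-0.08407|00⟩ + 0.08407|01⟩ + (0.6527 + 0.2587i)|10⟩ + (-0.6527 - 0.2587i)|11⟩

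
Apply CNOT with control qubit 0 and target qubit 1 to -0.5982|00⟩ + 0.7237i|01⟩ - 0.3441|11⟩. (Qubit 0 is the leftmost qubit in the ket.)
-0.5982|00⟩ + 0.7237i|01⟩ - 0.3441|10⟩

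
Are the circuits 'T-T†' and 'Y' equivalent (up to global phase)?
No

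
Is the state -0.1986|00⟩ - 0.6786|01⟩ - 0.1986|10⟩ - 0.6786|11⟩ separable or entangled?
Separable

Writing the state as a|00⟩ + b|01⟩ + c|10⟩ + d|11⟩, it is a product state iff ad − bc = 0.
Here (a, b, c, d) = (-0.1986, -0.6786, -0.1986, -0.6786): ad − bc = (-0.1986)(-0.6786) − (-0.6786)(-0.1986) = 0, so the state is separable.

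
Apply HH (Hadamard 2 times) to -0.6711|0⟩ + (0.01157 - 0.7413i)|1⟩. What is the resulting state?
-0.6711|0⟩ + (0.01157 - 0.7413i)|1⟩

H² = I, so an even number of Hadamards cancels: H^2 = I and the state is unchanged.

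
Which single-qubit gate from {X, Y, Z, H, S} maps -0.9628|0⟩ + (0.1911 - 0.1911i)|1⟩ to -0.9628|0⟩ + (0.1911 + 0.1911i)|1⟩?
S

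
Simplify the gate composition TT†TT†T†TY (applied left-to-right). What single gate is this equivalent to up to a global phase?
Y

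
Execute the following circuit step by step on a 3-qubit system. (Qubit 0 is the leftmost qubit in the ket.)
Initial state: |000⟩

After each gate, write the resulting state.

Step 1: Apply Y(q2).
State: i|001⟩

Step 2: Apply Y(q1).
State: -|011⟩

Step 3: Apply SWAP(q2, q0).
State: -|110⟩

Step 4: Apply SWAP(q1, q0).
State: -|110⟩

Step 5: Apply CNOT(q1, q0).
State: -|010⟩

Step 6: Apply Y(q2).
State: -i|011⟩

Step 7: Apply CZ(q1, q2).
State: i|011⟩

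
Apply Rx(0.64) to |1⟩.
-0.3146i|0⟩ + 0.9492|1⟩

Rx(0.64) = [[cos(θ/2), −i·sin(θ/2)], [−i·sin(θ/2), cos(θ/2)]]; θ = 0.64, cos(θ/2) ≈ 0.949235, sin(θ/2) ≈ 0.314567.
With a = amp(|0⟩) = 0 and b = amp(|1⟩) = 1:
new amp(|0⟩) = (0.949235)·a + (-0.314567i)·b = -0.3146i
new amp(|1⟩) = (-0.314567i)·a + (0.949235)·b = 0.9492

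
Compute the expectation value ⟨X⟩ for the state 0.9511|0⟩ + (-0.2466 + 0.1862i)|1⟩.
-0.4691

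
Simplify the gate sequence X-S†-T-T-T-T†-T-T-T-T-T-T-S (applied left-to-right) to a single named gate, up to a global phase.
X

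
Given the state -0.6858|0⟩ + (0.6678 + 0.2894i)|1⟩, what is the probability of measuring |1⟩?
0.5297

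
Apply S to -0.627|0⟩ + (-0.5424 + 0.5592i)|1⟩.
-0.627|0⟩ + (-0.5592 - 0.5424i)|1⟩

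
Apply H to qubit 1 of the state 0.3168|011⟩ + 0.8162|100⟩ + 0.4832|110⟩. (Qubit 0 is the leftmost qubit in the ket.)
0.224|001⟩ - 0.224|011⟩ + 0.9188|100⟩ + 0.2355|110⟩

H on qubit 1 mixes each pair of kets that differ only in qubit 1: amplitudes (a, b) of (|…0…⟩, |…1…⟩) become ((a + b)/√2, (a − b)/√2). Kets absent from the input have amplitude 0.
(|001⟩, |011⟩): (a, b) = (0, 0.3168) → (0.224, -0.224)
(|100⟩, |110⟩): (a, b) = (0.8162, 0.4832) → (0.9188, 0.2355)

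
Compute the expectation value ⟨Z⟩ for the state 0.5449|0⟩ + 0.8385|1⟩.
-0.4062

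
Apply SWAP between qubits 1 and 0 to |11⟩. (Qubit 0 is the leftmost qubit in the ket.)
|11⟩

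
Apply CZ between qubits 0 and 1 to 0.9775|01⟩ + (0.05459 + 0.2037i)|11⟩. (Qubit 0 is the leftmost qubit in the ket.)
0.9775|01⟩ + (-0.05459 - 0.2037i)|11⟩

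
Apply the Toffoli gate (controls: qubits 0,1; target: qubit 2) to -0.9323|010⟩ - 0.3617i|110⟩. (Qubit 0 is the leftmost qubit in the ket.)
-0.9323|010⟩ - 0.3617i|111⟩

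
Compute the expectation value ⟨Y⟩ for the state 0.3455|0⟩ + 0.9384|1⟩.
0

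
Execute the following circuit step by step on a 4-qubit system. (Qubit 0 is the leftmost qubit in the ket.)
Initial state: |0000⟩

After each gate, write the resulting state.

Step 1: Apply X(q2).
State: |0010⟩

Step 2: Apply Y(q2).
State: -i|0000⟩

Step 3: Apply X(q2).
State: -i|0010⟩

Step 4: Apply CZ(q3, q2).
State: -i|0010⟩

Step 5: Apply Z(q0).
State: -i|0010⟩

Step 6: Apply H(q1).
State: -(1/√2)i|0010⟩ - (1/√2)i|0110⟩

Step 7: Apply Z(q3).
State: -(1/√2)i|0010⟩ - (1/√2)i|0110⟩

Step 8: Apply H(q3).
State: -(1/2)i|0010⟩ - (1/2)i|0011⟩ - (1/2)i|0110⟩ - (1/2)i|0111⟩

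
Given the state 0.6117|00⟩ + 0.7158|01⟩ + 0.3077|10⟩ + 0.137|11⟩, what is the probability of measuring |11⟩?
0.01877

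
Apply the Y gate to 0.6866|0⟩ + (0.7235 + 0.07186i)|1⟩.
(0.07186 - 0.7235i)|0⟩ + 0.6866i|1⟩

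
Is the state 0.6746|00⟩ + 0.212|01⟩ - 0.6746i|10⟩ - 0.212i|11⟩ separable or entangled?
Separable

Writing the state as a|00⟩ + b|01⟩ + c|10⟩ + d|11⟩, it is a product state iff ad − bc = 0.
Here (a, b, c, d) = (0.6746, 0.212, -0.6746i, -0.212i): ad − bc = (0.6746)(-0.212i) − (0.212)(-0.6746i) = 0, so the state is separable.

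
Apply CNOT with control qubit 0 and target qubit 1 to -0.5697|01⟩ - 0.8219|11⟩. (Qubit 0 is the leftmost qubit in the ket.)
-0.5697|01⟩ - 0.8219|10⟩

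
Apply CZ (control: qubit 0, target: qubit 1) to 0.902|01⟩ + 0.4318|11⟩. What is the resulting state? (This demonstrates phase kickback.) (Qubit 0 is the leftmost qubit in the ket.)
0.902|01⟩ - 0.4318|11⟩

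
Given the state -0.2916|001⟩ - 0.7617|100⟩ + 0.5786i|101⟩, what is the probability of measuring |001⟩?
0.08503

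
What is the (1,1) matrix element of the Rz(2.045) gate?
(0.5212 + 0.8534i)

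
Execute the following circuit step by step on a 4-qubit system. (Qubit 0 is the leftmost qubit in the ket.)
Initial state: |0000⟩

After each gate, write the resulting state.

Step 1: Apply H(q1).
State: 1/√2|0000⟩ + 1/√2|0100⟩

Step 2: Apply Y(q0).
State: (1/√2)i|1000⟩ + (1/√2)i|1100⟩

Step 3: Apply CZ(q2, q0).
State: (1/√2)i|1000⟩ + (1/√2)i|1100⟩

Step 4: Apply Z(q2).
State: (1/√2)i|1000⟩ + (1/√2)i|1100⟩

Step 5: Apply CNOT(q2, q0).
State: (1/√2)i|1000⟩ + (1/√2)i|1100⟩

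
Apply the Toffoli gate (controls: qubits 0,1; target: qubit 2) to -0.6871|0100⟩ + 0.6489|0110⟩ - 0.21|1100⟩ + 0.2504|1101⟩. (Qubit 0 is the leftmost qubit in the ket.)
-0.6871|0100⟩ + 0.6489|0110⟩ - 0.21|1110⟩ + 0.2504|1111⟩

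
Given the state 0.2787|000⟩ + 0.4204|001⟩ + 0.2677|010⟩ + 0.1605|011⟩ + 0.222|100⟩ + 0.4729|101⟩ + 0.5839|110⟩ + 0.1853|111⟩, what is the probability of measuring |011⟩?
0.02576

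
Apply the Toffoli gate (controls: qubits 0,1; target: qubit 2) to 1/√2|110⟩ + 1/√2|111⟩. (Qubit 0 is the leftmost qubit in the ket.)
1/√2|110⟩ + 1/√2|111⟩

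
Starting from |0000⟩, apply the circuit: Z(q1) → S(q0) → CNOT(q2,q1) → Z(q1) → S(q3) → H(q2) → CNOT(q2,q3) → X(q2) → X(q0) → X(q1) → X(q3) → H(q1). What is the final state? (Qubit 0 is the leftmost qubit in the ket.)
1/2|1000⟩ + 1/2|1011⟩ - 1/2|1100⟩ - 1/2|1111⟩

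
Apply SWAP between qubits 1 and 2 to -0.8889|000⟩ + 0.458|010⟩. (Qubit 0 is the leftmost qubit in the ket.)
-0.8889|000⟩ + 0.458|001⟩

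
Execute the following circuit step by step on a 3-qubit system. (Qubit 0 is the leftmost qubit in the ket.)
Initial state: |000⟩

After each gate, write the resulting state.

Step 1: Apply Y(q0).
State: i|100⟩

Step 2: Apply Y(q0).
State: |000⟩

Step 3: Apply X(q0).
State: |100⟩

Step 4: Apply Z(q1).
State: |100⟩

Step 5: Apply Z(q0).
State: -|100⟩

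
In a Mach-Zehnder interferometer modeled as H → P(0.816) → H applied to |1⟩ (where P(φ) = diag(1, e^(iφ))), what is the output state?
(0.1574 - 0.3642i)|0⟩ + (0.8426 + 0.3642i)|1⟩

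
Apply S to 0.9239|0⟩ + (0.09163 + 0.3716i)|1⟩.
0.9239|0⟩ + (-0.3716 + 0.09163i)|1⟩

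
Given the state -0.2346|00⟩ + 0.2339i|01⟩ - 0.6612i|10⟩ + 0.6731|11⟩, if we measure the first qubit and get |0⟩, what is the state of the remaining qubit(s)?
-0.7082|0⟩ + 0.706i|1⟩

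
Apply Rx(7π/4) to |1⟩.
-0.3827i|0⟩ - 0.9239|1⟩

Rx(7π/4) = [[cos(θ/2), −i·sin(θ/2)], [−i·sin(θ/2), cos(θ/2)]]; θ = 7π/4, cos(θ/2) ≈ -0.92388, sin(θ/2) ≈ 0.382683.
With a = amp(|0⟩) = 0 and b = amp(|1⟩) = 1:
new amp(|0⟩) = (-0.92388)·a + (-0.382683i)·b = -0.3827i
new amp(|1⟩) = (-0.382683i)·a + (-0.92388)·b = -0.9239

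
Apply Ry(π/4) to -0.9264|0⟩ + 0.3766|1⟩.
-|0⟩ - 0.006585|1⟩

Ry(π/4) = [[cos(θ/2), −sin(θ/2)], [sin(θ/2), cos(θ/2)]]; θ = π/4, cos(θ/2) ≈ 0.92388, sin(θ/2) ≈ 0.382683.
With a = amp(|0⟩) = -0.9264 and b = amp(|1⟩) = 0.3766:
new amp(|0⟩) = (0.92388)·a + (-0.382683)·b = -1
new amp(|1⟩) = (0.382683)·a + (0.92388)·b = -0.006585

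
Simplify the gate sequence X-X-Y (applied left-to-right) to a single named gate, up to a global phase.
Y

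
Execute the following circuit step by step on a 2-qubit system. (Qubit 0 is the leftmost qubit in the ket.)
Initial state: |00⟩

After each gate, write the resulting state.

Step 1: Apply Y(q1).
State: i|01⟩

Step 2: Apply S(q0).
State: i|01⟩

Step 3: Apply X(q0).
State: i|11⟩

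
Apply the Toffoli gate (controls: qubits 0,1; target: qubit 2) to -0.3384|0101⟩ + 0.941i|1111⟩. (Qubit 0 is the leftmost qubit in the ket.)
-0.3384|0101⟩ + 0.941i|1101⟩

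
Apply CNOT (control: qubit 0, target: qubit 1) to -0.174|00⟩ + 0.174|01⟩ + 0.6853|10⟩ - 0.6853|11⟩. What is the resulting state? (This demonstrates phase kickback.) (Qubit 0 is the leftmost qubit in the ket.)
-0.174|00⟩ + 0.174|01⟩ - 0.6853|10⟩ + 0.6853|11⟩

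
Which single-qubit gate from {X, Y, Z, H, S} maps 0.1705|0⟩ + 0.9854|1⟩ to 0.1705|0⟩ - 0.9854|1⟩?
Z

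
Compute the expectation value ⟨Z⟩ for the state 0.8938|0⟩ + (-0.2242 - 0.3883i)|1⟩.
0.5978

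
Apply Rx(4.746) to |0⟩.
-0.7189|0⟩ - 0.6951i|1⟩

Rx(4.746) = [[cos(θ/2), −i·sin(θ/2)], [−i·sin(θ/2), cos(θ/2)]]; θ = 4.746, cos(θ/2) ≈ -0.71889, sin(θ/2) ≈ 0.695124.
With a = amp(|0⟩) = 1 and b = amp(|1⟩) = 0:
new amp(|0⟩) = (-0.71889)·a + (-0.695124i)·b = -0.7189
new amp(|1⟩) = (-0.695124i)·a + (-0.71889)·b = -0.6951i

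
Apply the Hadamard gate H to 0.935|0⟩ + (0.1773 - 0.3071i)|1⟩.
(0.7865 - 0.2172i)|0⟩ + (0.5358 + 0.2172i)|1⟩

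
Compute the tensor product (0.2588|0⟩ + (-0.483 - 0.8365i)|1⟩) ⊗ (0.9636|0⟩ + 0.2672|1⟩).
0.2494|00⟩ + 0.06915|01⟩ + (-0.4654 - 0.8061i)|10⟩ + (-0.1291 - 0.2235i)|11⟩

amp(|b₁b₂…⟩) = product of the factor amplitudes for bits b₁, b₂, …; only kets whose every factor amplitude is nonzero survive.
|00⟩: (0.2588)(0.9636) = 0.2494
|01⟩: (0.2588)(0.2672) = 0.06915
|10⟩: (-0.483 - 0.8365i)(0.9636) = (-0.4654 - 0.8061i)
|11⟩: (-0.483 - 0.8365i)(0.2672) = (-0.1291 - 0.2235i)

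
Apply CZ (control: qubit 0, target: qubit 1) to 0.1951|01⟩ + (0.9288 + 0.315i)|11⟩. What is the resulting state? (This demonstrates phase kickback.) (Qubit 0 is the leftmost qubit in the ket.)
0.1951|01⟩ + (-0.9288 - 0.315i)|11⟩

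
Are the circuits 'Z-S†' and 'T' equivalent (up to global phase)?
No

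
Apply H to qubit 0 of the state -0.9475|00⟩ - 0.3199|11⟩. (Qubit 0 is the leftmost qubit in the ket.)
-0.67|00⟩ - 0.2262|01⟩ - 0.67|10⟩ + 0.2262|11⟩

H on qubit 0 mixes each pair of kets that differ only in qubit 0: amplitudes (a, b) of (|…0…⟩, |…1…⟩) become ((a + b)/√2, (a − b)/√2). Kets absent from the input have amplitude 0.
(|00⟩, |10⟩): (a, b) = (-0.9475, 0) → (-0.67, -0.67)
(|01⟩, |11⟩): (a, b) = (0, -0.3199) → (-0.2262, 0.2262)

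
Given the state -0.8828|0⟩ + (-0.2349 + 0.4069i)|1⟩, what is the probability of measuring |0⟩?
0.7793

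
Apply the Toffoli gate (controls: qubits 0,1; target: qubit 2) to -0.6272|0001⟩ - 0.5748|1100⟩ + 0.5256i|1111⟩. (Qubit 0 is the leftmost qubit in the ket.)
-0.6272|0001⟩ + 0.5256i|1101⟩ - 0.5748|1110⟩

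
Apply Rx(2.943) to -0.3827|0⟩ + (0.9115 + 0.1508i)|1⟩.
(0.1121 - 0.907i)|0⟩ + (0.09036 + 0.3958i)|1⟩

Rx(2.943) = [[cos(θ/2), −i·sin(θ/2)], [−i·sin(θ/2), cos(θ/2)]]; θ = 2.943, cos(θ/2) ≈ 0.0991332, sin(θ/2) ≈ 0.995074.
With a = amp(|0⟩) = -0.3827 and b = amp(|1⟩) = (0.9115 + 0.1508i):
new amp(|0⟩) = (0.0991332)·a + (-0.995074i)·b = (0.1121 - 0.907i)
new amp(|1⟩) = (-0.995074i)·a + (0.0991332)·b = (0.09036 + 0.3958i)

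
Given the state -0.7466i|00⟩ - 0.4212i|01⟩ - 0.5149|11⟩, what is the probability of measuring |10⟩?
0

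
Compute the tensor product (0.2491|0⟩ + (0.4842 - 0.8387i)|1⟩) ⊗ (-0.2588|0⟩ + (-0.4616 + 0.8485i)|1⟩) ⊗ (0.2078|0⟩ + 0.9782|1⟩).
-0.0134|000⟩ - 0.06306|001⟩ + (-0.02389 + 0.04392i)|010⟩ + (-0.1125 + 0.2068i)|011⟩ + (-0.02604 + 0.0451i)|100⟩ + (-0.1226 + 0.2123i)|101⟩ + (0.1014 + 0.1658i)|110⟩ + (0.4775 + 0.7806i)|111⟩

amp(|b₁b₂…⟩) = product of the factor amplitudes for bits b₁, b₂, …; only kets whose every factor amplitude is nonzero survive.
|000⟩: (0.2491)(-0.2588)(0.2078) = -0.0134
|001⟩: (0.2491)(-0.2588)(0.9782) = -0.06306
|010⟩: (0.2491)(-0.4616 + 0.8485i)(0.2078) = (-0.02389 + 0.04392i)
|011⟩: (0.2491)(-0.4616 + 0.8485i)(0.9782) = (-0.1125 + 0.2068i)
|100⟩: (0.4842 - 0.8387i)(-0.2588)(0.2078) = (-0.02604 + 0.0451i)
|101⟩: (0.4842 - 0.8387i)(-0.2588)(0.9782) = (-0.1226 + 0.2123i)
|110⟩: (0.4842 - 0.8387i)(-0.4616 + 0.8485i)(0.2078) = (0.1014 + 0.1658i)
|111⟩: (0.4842 - 0.8387i)(-0.4616 + 0.8485i)(0.9782) = (0.4775 + 0.7806i)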